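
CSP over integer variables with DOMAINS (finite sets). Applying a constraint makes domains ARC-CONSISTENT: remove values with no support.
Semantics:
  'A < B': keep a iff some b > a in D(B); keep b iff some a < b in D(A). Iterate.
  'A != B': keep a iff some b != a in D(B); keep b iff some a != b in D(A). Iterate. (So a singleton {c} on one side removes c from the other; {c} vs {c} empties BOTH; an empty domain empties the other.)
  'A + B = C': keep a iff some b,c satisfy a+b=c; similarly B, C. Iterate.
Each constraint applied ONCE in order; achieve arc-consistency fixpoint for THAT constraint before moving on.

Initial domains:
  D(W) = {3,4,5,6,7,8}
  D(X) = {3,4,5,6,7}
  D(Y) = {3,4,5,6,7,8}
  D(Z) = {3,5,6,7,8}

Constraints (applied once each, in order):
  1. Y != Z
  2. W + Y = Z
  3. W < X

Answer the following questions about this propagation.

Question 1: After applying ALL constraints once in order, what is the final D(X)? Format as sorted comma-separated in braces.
Constraint 1 (Y != Z) on D(Y)={3,4,5,6,7,8} D(Z)={3,5,6,7,8}: no change
Constraint 2 (W + Y = Z) on D(W)={3,4,5,6,7,8} D(Y)={3,4,5,6,7,8} D(Z)={3,5,6,7,8}: W {3,4,5,6,7,8}->{3,4,5}; Y {3,4,5,6,7,8}->{3,4,5}; Z {3,5,6,7,8}->{6,7,8}
Constraint 3 (W < X) on D(W)={3,4,5} D(X)={3,4,5,6,7}: X {3,4,5,6,7}->{4,5,6,7}
So after all 3 constraints: D(X) = {4,5,6,7}

Answer: {4,5,6,7}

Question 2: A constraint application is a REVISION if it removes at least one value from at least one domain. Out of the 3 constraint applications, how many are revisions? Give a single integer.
Constraint 1 (Y != Z) on D(Y)={3,4,5,6,7,8} D(Z)={3,5,6,7,8}: no change => not a revision
Constraint 2 (W + Y = Z) on D(W)={3,4,5,6,7,8} D(Y)={3,4,5,6,7,8} D(Z)={3,5,6,7,8}: W {3,4,5,6,7,8}->{3,4,5}; Y {3,4,5,6,7,8}->{3,4,5}; Z {3,5,6,7,8}->{6,7,8} => REVISION
Constraint 3 (W < X) on D(W)={3,4,5} D(X)={3,4,5,6,7}: X {3,4,5,6,7}->{4,5,6,7} => REVISION
Total revisions = 2

Answer: 2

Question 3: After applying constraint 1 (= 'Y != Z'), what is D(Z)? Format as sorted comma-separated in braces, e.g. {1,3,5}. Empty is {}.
Answer: {3,5,6,7,8}

Derivation:
Constraint 1 (Y != Z) on D(Y)={3,4,5,6,7,8} D(Z)={3,5,6,7,8}: no change
So after constraint 1: D(Z) = {3,5,6,7,8}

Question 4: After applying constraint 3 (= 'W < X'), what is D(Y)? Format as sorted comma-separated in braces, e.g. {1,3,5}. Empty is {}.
Constraint 1 (Y != Z) on D(Y)={3,4,5,6,7,8} D(Z)={3,5,6,7,8}: no change
Constraint 2 (W + Y = Z) on D(W)={3,4,5,6,7,8} D(Y)={3,4,5,6,7,8} D(Z)={3,5,6,7,8}: W {3,4,5,6,7,8}->{3,4,5}; Y {3,4,5,6,7,8}->{3,4,5}; Z {3,5,6,7,8}->{6,7,8}
Constraint 3 (W < X) on D(W)={3,4,5} D(X)={3,4,5,6,7}: X {3,4,5,6,7}->{4,5,6,7}
So after constraint 3: D(Y) = {3,4,5}

Answer: {3,4,5}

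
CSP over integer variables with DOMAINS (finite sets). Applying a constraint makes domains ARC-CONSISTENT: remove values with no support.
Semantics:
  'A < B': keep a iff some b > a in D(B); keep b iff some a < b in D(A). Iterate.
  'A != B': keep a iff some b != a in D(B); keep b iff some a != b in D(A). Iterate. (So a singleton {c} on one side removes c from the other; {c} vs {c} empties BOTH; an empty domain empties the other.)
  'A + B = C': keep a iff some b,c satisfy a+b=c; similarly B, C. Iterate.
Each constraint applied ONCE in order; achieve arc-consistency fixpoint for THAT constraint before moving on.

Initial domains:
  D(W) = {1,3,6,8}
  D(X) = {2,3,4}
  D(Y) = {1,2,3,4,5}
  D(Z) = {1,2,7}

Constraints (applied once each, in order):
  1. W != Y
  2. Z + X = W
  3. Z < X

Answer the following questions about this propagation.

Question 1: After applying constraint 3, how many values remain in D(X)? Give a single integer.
Answer: 2

Derivation:
Constraint 1 (W != Y) on D(W)={1,3,6,8} D(Y)={1,2,3,4,5}: no change
Constraint 2 (Z + X = W) on D(Z)={1,2,7} D(X)={2,3,4} D(W)={1,3,6,8}: Z {1,2,7}->{1,2}; X {2,3,4}->{2,4}; W {1,3,6,8}->{3,6}
Constraint 3 (Z < X) on D(Z)={1,2} D(X)={2,4}: no change
So after constraint 3: D(X)={2,4}, size = 2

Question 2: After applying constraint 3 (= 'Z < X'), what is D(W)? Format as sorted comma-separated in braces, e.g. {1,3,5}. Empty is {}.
Answer: {3,6}

Derivation:
Constraint 1 (W != Y) on D(W)={1,3,6,8} D(Y)={1,2,3,4,5}: no change
Constraint 2 (Z + X = W) on D(Z)={1,2,7} D(X)={2,3,4} D(W)={1,3,6,8}: Z {1,2,7}->{1,2}; X {2,3,4}->{2,4}; W {1,3,6,8}->{3,6}
Constraint 3 (Z < X) on D(Z)={1,2} D(X)={2,4}: no change
So after constraint 3: D(W) = {3,6}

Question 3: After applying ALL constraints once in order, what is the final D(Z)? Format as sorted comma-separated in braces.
Answer: {1,2}

Derivation:
Constraint 1 (W != Y) on D(W)={1,3,6,8} D(Y)={1,2,3,4,5}: no change
Constraint 2 (Z + X = W) on D(Z)={1,2,7} D(X)={2,3,4} D(W)={1,3,6,8}: Z {1,2,7}->{1,2}; X {2,3,4}->{2,4}; W {1,3,6,8}->{3,6}
Constraint 3 (Z < X) on D(Z)={1,2} D(X)={2,4}: no change
So after all 3 constraints: D(Z) = {1,2}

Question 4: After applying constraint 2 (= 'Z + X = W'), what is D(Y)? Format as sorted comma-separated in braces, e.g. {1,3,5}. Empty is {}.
Answer: {1,2,3,4,5}

Derivation:
Constraint 1 (W != Y) on D(W)={1,3,6,8} D(Y)={1,2,3,4,5}: no change
Constraint 2 (Z + X = W) on D(Z)={1,2,7} D(X)={2,3,4} D(W)={1,3,6,8}: Z {1,2,7}->{1,2}; X {2,3,4}->{2,4}; W {1,3,6,8}->{3,6}
So after constraint 2: D(Y) = {1,2,3,4,5}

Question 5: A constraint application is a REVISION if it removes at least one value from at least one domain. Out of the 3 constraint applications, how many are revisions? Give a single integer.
Answer: 1

Derivation:
Constraint 1 (W != Y) on D(W)={1,3,6,8} D(Y)={1,2,3,4,5}: no change => not a revision
Constraint 2 (Z + X = W) on D(Z)={1,2,7} D(X)={2,3,4} D(W)={1,3,6,8}: Z {1,2,7}->{1,2}; X {2,3,4}->{2,4}; W {1,3,6,8}->{3,6} => REVISION
Constraint 3 (Z < X) on D(Z)={1,2} D(X)={2,4}: no change => not a revision
Total revisions = 1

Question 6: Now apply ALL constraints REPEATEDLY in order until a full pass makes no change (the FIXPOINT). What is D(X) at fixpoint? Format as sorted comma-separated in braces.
pass 0 (initial): D(X)={2,3,4}
pass 1: W {1,3,6,8}->{3,6}; X {2,3,4}->{2,4}; Z {1,2,7}->{1,2}
pass 2: no change
Fixpoint after 2 passes: D(X) = {2,4}

Answer: {2,4}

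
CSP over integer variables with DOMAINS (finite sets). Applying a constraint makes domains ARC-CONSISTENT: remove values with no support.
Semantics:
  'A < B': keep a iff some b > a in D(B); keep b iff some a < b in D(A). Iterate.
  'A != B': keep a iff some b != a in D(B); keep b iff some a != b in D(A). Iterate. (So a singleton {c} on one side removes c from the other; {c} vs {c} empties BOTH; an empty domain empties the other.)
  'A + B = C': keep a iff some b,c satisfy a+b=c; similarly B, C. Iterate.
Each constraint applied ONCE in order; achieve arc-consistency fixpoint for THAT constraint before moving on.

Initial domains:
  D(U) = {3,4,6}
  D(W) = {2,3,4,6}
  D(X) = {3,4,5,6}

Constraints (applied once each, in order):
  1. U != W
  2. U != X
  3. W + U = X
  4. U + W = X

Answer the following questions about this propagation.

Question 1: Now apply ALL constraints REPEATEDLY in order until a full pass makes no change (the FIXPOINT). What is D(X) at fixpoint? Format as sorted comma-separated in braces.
Answer: {5,6}

Derivation:
pass 0 (initial): D(X)={3,4,5,6}
pass 1: U {3,4,6}->{3,4}; W {2,3,4,6}->{2,3}; X {3,4,5,6}->{5,6}
pass 2: no change
Fixpoint after 2 passes: D(X) = {5,6}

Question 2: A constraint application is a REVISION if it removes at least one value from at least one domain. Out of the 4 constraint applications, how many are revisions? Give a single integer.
Constraint 1 (U != W) on D(U)={3,4,6} D(W)={2,3,4,6}: no change => not a revision
Constraint 2 (U != X) on D(U)={3,4,6} D(X)={3,4,5,6}: no change => not a revision
Constraint 3 (W + U = X) on D(W)={2,3,4,6} D(U)={3,4,6} D(X)={3,4,5,6}: W {2,3,4,6}->{2,3}; U {3,4,6}->{3,4}; X {3,4,5,6}->{5,6} => REVISION
Constraint 4 (U + W = X) on D(U)={3,4} D(W)={2,3} D(X)={5,6}: no change => not a revision
Total revisions = 1

Answer: 1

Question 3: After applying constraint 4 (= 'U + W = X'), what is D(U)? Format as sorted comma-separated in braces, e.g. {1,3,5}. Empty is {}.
Answer: {3,4}

Derivation:
Constraint 1 (U != W) on D(U)={3,4,6} D(W)={2,3,4,6}: no change
Constraint 2 (U != X) on D(U)={3,4,6} D(X)={3,4,5,6}: no change
Constraint 3 (W + U = X) on D(W)={2,3,4,6} D(U)={3,4,6} D(X)={3,4,5,6}: W {2,3,4,6}->{2,3}; U {3,4,6}->{3,4}; X {3,4,5,6}->{5,6}
Constraint 4 (U + W = X) on D(U)={3,4} D(W)={2,3} D(X)={5,6}: no change
So after constraint 4: D(U) = {3,4}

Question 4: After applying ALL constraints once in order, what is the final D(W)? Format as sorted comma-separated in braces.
Answer: {2,3}

Derivation:
Constraint 1 (U != W) on D(U)={3,4,6} D(W)={2,3,4,6}: no change
Constraint 2 (U != X) on D(U)={3,4,6} D(X)={3,4,5,6}: no change
Constraint 3 (W + U = X) on D(W)={2,3,4,6} D(U)={3,4,6} D(X)={3,4,5,6}: W {2,3,4,6}->{2,3}; U {3,4,6}->{3,4}; X {3,4,5,6}->{5,6}
Constraint 4 (U + W = X) on D(U)={3,4} D(W)={2,3} D(X)={5,6}: no change
So after all 4 constraints: D(W) = {2,3}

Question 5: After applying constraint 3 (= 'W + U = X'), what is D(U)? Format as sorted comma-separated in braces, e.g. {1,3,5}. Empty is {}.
Answer: {3,4}

Derivation:
Constraint 1 (U != W) on D(U)={3,4,6} D(W)={2,3,4,6}: no change
Constraint 2 (U != X) on D(U)={3,4,6} D(X)={3,4,5,6}: no change
Constraint 3 (W + U = X) on D(W)={2,3,4,6} D(U)={3,4,6} D(X)={3,4,5,6}: W {2,3,4,6}->{2,3}; U {3,4,6}->{3,4}; X {3,4,5,6}->{5,6}
So after constraint 3: D(U) = {3,4}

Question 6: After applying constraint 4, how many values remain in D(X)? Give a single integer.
Constraint 1 (U != W) on D(U)={3,4,6} D(W)={2,3,4,6}: no change
Constraint 2 (U != X) on D(U)={3,4,6} D(X)={3,4,5,6}: no change
Constraint 3 (W + U = X) on D(W)={2,3,4,6} D(U)={3,4,6} D(X)={3,4,5,6}: W {2,3,4,6}->{2,3}; U {3,4,6}->{3,4}; X {3,4,5,6}->{5,6}
Constraint 4 (U + W = X) on D(U)={3,4} D(W)={2,3} D(X)={5,6}: no change
So after constraint 4: D(X)={5,6}, size = 2

Answer: 2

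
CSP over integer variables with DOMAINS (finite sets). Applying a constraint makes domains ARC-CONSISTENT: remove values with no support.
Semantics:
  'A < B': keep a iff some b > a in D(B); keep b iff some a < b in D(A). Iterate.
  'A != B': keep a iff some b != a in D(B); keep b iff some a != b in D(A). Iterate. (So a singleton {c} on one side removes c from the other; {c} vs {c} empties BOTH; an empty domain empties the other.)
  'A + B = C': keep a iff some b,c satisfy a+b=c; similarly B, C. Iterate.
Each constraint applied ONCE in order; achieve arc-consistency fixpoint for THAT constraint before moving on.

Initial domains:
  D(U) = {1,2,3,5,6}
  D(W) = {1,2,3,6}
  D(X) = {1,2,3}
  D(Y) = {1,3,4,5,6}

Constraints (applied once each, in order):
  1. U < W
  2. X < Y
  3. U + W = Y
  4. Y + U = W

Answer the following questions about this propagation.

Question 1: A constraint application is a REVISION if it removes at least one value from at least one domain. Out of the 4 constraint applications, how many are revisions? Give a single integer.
Constraint 1 (U < W) on D(U)={1,2,3,5,6} D(W)={1,2,3,6}: U {1,2,3,5,6}->{1,2,3,5}; W {1,2,3,6}->{2,3,6} => REVISION
Constraint 2 (X < Y) on D(X)={1,2,3} D(Y)={1,3,4,5,6}: Y {1,3,4,5,6}->{3,4,5,6} => REVISION
Constraint 3 (U + W = Y) on D(U)={1,2,3,5} D(W)={2,3,6} D(Y)={3,4,5,6}: U {1,2,3,5}->{1,2,3}; W {2,3,6}->{2,3} => REVISION
Constraint 4 (Y + U = W) on D(Y)={3,4,5,6} D(U)={1,2,3} D(W)={2,3}: Y {3,4,5,6}->{}; U {1,2,3}->{}; W {2,3}->{} => REVISION
Total revisions = 4

Answer: 4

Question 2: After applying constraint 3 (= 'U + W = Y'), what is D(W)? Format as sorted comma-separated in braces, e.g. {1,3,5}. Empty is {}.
Answer: {2,3}

Derivation:
Constraint 1 (U < W) on D(U)={1,2,3,5,6} D(W)={1,2,3,6}: U {1,2,3,5,6}->{1,2,3,5}; W {1,2,3,6}->{2,3,6}
Constraint 2 (X < Y) on D(X)={1,2,3} D(Y)={1,3,4,5,6}: Y {1,3,4,5,6}->{3,4,5,6}
Constraint 3 (U + W = Y) on D(U)={1,2,3,5} D(W)={2,3,6} D(Y)={3,4,5,6}: U {1,2,3,5}->{1,2,3}; W {2,3,6}->{2,3}
So after constraint 3: D(W) = {2,3}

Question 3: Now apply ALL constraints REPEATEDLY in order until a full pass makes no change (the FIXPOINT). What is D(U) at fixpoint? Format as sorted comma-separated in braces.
pass 0 (initial): D(U)={1,2,3,5,6}
pass 1: U {1,2,3,5,6}->{}; W {1,2,3,6}->{}; Y {1,3,4,5,6}->{}
pass 2: X {1,2,3}->{}
pass 3: no change
Fixpoint after 3 passes: D(U) = {}

Answer: {}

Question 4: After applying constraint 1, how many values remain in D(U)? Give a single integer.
Answer: 4

Derivation:
Constraint 1 (U < W) on D(U)={1,2,3,5,6} D(W)={1,2,3,6}: U {1,2,3,5,6}->{1,2,3,5}; W {1,2,3,6}->{2,3,6}
So after constraint 1: D(U)={1,2,3,5}, size = 4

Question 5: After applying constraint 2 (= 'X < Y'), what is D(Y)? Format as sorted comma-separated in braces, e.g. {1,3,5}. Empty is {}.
Answer: {3,4,5,6}

Derivation:
Constraint 1 (U < W) on D(U)={1,2,3,5,6} D(W)={1,2,3,6}: U {1,2,3,5,6}->{1,2,3,5}; W {1,2,3,6}->{2,3,6}
Constraint 2 (X < Y) on D(X)={1,2,3} D(Y)={1,3,4,5,6}: Y {1,3,4,5,6}->{3,4,5,6}
So after constraint 2: D(Y) = {3,4,5,6}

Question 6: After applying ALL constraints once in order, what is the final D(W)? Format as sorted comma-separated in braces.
Constraint 1 (U < W) on D(U)={1,2,3,5,6} D(W)={1,2,3,6}: U {1,2,3,5,6}->{1,2,3,5}; W {1,2,3,6}->{2,3,6}
Constraint 2 (X < Y) on D(X)={1,2,3} D(Y)={1,3,4,5,6}: Y {1,3,4,5,6}->{3,4,5,6}
Constraint 3 (U + W = Y) on D(U)={1,2,3,5} D(W)={2,3,6} D(Y)={3,4,5,6}: U {1,2,3,5}->{1,2,3}; W {2,3,6}->{2,3}
Constraint 4 (Y + U = W) on D(Y)={3,4,5,6} D(U)={1,2,3} D(W)={2,3}: Y {3,4,5,6}->{}; U {1,2,3}->{}; W {2,3}->{}
So after all 4 constraints: D(W) = {}

Answer: {}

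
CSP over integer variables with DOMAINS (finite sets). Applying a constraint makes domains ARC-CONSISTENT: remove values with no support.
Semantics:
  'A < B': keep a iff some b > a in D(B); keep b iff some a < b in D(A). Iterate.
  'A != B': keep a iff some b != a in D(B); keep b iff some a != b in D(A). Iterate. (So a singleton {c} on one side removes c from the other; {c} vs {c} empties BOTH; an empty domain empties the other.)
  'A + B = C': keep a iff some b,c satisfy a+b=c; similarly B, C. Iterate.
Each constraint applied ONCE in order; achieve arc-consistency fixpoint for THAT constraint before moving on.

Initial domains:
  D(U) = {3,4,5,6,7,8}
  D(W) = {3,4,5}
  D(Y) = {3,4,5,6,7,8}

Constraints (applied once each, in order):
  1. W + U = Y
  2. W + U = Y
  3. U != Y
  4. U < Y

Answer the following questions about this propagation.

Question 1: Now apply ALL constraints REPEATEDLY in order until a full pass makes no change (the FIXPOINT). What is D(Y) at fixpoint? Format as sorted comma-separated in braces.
pass 0 (initial): D(Y)={3,4,5,6,7,8}
pass 1: U {3,4,5,6,7,8}->{3,4,5}; Y {3,4,5,6,7,8}->{6,7,8}
pass 2: no change
Fixpoint after 2 passes: D(Y) = {6,7,8}

Answer: {6,7,8}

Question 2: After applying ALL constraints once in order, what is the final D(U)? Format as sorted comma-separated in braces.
Answer: {3,4,5}

Derivation:
Constraint 1 (W + U = Y) on D(W)={3,4,5} D(U)={3,4,5,6,7,8} D(Y)={3,4,5,6,7,8}: U {3,4,5,6,7,8}->{3,4,5}; Y {3,4,5,6,7,8}->{6,7,8}
Constraint 2 (W + U = Y) on D(W)={3,4,5} D(U)={3,4,5} D(Y)={6,7,8}: no change
Constraint 3 (U != Y) on D(U)={3,4,5} D(Y)={6,7,8}: no change
Constraint 4 (U < Y) on D(U)={3,4,5} D(Y)={6,7,8}: no change
So after all 4 constraints: D(U) = {3,4,5}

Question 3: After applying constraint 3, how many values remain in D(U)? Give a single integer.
Constraint 1 (W + U = Y) on D(W)={3,4,5} D(U)={3,4,5,6,7,8} D(Y)={3,4,5,6,7,8}: U {3,4,5,6,7,8}->{3,4,5}; Y {3,4,5,6,7,8}->{6,7,8}
Constraint 2 (W + U = Y) on D(W)={3,4,5} D(U)={3,4,5} D(Y)={6,7,8}: no change
Constraint 3 (U != Y) on D(U)={3,4,5} D(Y)={6,7,8}: no change
So after constraint 3: D(U)={3,4,5}, size = 3

Answer: 3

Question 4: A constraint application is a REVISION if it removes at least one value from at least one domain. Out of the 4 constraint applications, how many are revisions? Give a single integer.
Answer: 1

Derivation:
Constraint 1 (W + U = Y) on D(W)={3,4,5} D(U)={3,4,5,6,7,8} D(Y)={3,4,5,6,7,8}: U {3,4,5,6,7,8}->{3,4,5}; Y {3,4,5,6,7,8}->{6,7,8} => REVISION
Constraint 2 (W + U = Y) on D(W)={3,4,5} D(U)={3,4,5} D(Y)={6,7,8}: no change => not a revision
Constraint 3 (U != Y) on D(U)={3,4,5} D(Y)={6,7,8}: no change => not a revision
Constraint 4 (U < Y) on D(U)={3,4,5} D(Y)={6,7,8}: no change => not a revision
Total revisions = 1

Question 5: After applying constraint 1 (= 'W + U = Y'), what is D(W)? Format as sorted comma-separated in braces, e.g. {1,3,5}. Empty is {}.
Constraint 1 (W + U = Y) on D(W)={3,4,5} D(U)={3,4,5,6,7,8} D(Y)={3,4,5,6,7,8}: U {3,4,5,6,7,8}->{3,4,5}; Y {3,4,5,6,7,8}->{6,7,8}
So after constraint 1: D(W) = {3,4,5}

Answer: {3,4,5}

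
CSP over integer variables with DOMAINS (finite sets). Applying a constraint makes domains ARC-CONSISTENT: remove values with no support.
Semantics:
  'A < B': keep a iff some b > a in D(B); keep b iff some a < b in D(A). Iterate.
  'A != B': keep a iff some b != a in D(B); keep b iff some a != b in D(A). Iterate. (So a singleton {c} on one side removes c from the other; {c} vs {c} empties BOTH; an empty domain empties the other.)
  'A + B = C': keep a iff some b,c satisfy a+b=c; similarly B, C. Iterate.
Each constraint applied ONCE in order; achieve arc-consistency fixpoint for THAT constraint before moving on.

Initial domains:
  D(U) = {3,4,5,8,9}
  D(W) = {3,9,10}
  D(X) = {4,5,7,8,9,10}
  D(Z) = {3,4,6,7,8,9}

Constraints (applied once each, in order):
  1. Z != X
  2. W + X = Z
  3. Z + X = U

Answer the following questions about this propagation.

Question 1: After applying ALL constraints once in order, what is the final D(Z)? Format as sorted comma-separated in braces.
Constraint 1 (Z != X) on D(Z)={3,4,6,7,8,9} D(X)={4,5,7,8,9,10}: no change
Constraint 2 (W + X = Z) on D(W)={3,9,10} D(X)={4,5,7,8,9,10} D(Z)={3,4,6,7,8,9}: W {3,9,10}->{3}; X {4,5,7,8,9,10}->{4,5}; Z {3,4,6,7,8,9}->{7,8}
Constraint 3 (Z + X = U) on D(Z)={7,8} D(X)={4,5} D(U)={3,4,5,8,9}: Z {7,8}->{}; X {4,5}->{}; U {3,4,5,8,9}->{}
So after all 3 constraints: D(Z) = {}

Answer: {}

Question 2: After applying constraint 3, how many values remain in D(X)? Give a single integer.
Constraint 1 (Z != X) on D(Z)={3,4,6,7,8,9} D(X)={4,5,7,8,9,10}: no change
Constraint 2 (W + X = Z) on D(W)={3,9,10} D(X)={4,5,7,8,9,10} D(Z)={3,4,6,7,8,9}: W {3,9,10}->{3}; X {4,5,7,8,9,10}->{4,5}; Z {3,4,6,7,8,9}->{7,8}
Constraint 3 (Z + X = U) on D(Z)={7,8} D(X)={4,5} D(U)={3,4,5,8,9}: Z {7,8}->{}; X {4,5}->{}; U {3,4,5,8,9}->{}
So after constraint 3: D(X)={}, size = 0

Answer: 0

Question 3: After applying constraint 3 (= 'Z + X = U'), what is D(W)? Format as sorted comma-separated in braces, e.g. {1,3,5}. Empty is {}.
Answer: {3}

Derivation:
Constraint 1 (Z != X) on D(Z)={3,4,6,7,8,9} D(X)={4,5,7,8,9,10}: no change
Constraint 2 (W + X = Z) on D(W)={3,9,10} D(X)={4,5,7,8,9,10} D(Z)={3,4,6,7,8,9}: W {3,9,10}->{3}; X {4,5,7,8,9,10}->{4,5}; Z {3,4,6,7,8,9}->{7,8}
Constraint 3 (Z + X = U) on D(Z)={7,8} D(X)={4,5} D(U)={3,4,5,8,9}: Z {7,8}->{}; X {4,5}->{}; U {3,4,5,8,9}->{}
So after constraint 3: D(W) = {3}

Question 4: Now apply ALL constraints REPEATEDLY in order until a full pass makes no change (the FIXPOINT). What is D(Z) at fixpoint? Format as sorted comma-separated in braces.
Answer: {}

Derivation:
pass 0 (initial): D(Z)={3,4,6,7,8,9}
pass 1: U {3,4,5,8,9}->{}; W {3,9,10}->{3}; X {4,5,7,8,9,10}->{}; Z {3,4,6,7,8,9}->{}
pass 2: W {3}->{}
pass 3: no change
Fixpoint after 3 passes: D(Z) = {}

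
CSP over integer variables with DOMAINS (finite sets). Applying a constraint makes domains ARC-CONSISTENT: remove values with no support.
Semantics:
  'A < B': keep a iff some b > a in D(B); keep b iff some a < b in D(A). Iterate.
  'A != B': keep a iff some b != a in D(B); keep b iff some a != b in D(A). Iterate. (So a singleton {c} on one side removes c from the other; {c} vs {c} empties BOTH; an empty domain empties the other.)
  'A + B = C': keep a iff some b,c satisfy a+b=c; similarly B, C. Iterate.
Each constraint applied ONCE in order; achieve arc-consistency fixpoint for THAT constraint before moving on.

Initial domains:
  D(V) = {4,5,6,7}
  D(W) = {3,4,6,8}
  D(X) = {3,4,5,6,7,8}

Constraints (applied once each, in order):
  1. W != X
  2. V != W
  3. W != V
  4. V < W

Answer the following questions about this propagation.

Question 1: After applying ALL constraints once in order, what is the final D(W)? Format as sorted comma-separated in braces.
Answer: {6,8}

Derivation:
Constraint 1 (W != X) on D(W)={3,4,6,8} D(X)={3,4,5,6,7,8}: no change
Constraint 2 (V != W) on D(V)={4,5,6,7} D(W)={3,4,6,8}: no change
Constraint 3 (W != V) on D(W)={3,4,6,8} D(V)={4,5,6,7}: no change
Constraint 4 (V < W) on D(V)={4,5,6,7} D(W)={3,4,6,8}: W {3,4,6,8}->{6,8}
So after all 4 constraints: D(W) = {6,8}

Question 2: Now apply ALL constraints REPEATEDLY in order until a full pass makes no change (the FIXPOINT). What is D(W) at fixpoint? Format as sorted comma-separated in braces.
Answer: {6,8}

Derivation:
pass 0 (initial): D(W)={3,4,6,8}
pass 1: W {3,4,6,8}->{6,8}
pass 2: no change
Fixpoint after 2 passes: D(W) = {6,8}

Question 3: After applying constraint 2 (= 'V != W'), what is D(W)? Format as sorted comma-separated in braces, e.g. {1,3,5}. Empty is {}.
Answer: {3,4,6,8}

Derivation:
Constraint 1 (W != X) on D(W)={3,4,6,8} D(X)={3,4,5,6,7,8}: no change
Constraint 2 (V != W) on D(V)={4,5,6,7} D(W)={3,4,6,8}: no change
So after constraint 2: D(W) = {3,4,6,8}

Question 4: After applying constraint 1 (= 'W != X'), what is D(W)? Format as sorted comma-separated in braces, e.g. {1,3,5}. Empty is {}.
Constraint 1 (W != X) on D(W)={3,4,6,8} D(X)={3,4,5,6,7,8}: no change
So after constraint 1: D(W) = {3,4,6,8}

Answer: {3,4,6,8}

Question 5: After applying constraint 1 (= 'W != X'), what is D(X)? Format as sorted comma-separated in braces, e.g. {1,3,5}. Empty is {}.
Constraint 1 (W != X) on D(W)={3,4,6,8} D(X)={3,4,5,6,7,8}: no change
So after constraint 1: D(X) = {3,4,5,6,7,8}

Answer: {3,4,5,6,7,8}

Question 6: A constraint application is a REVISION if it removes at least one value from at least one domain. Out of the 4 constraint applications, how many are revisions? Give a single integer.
Answer: 1

Derivation:
Constraint 1 (W != X) on D(W)={3,4,6,8} D(X)={3,4,5,6,7,8}: no change => not a revision
Constraint 2 (V != W) on D(V)={4,5,6,7} D(W)={3,4,6,8}: no change => not a revision
Constraint 3 (W != V) on D(W)={3,4,6,8} D(V)={4,5,6,7}: no change => not a revision
Constraint 4 (V < W) on D(V)={4,5,6,7} D(W)={3,4,6,8}: W {3,4,6,8}->{6,8} => REVISION
Total revisions = 1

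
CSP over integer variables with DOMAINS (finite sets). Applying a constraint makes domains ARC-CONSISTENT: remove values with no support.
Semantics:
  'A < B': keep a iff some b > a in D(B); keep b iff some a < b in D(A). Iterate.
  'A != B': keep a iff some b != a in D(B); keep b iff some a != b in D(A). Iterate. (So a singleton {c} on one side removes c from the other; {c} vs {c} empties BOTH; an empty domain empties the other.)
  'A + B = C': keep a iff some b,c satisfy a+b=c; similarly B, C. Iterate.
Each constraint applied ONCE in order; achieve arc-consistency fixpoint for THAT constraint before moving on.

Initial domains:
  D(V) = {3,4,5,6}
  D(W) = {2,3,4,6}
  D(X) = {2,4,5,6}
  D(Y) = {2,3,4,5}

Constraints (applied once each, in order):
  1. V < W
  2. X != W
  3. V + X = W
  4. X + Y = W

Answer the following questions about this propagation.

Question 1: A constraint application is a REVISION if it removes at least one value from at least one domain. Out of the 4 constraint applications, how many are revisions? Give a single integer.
Constraint 1 (V < W) on D(V)={3,4,5,6} D(W)={2,3,4,6}: V {3,4,5,6}->{3,4,5}; W {2,3,4,6}->{4,6} => REVISION
Constraint 2 (X != W) on D(X)={2,4,5,6} D(W)={4,6}: no change => not a revision
Constraint 3 (V + X = W) on D(V)={3,4,5} D(X)={2,4,5,6} D(W)={4,6}: V {3,4,5}->{4}; X {2,4,5,6}->{2}; W {4,6}->{6} => REVISION
Constraint 4 (X + Y = W) on D(X)={2} D(Y)={2,3,4,5} D(W)={6}: Y {2,3,4,5}->{4} => REVISION
Total revisions = 3

Answer: 3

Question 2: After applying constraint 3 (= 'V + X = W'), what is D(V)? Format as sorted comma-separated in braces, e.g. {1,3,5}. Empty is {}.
Answer: {4}

Derivation:
Constraint 1 (V < W) on D(V)={3,4,5,6} D(W)={2,3,4,6}: V {3,4,5,6}->{3,4,5}; W {2,3,4,6}->{4,6}
Constraint 2 (X != W) on D(X)={2,4,5,6} D(W)={4,6}: no change
Constraint 3 (V + X = W) on D(V)={3,4,5} D(X)={2,4,5,6} D(W)={4,6}: V {3,4,5}->{4}; X {2,4,5,6}->{2}; W {4,6}->{6}
So after constraint 3: D(V) = {4}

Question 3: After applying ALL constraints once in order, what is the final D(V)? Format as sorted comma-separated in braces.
Answer: {4}

Derivation:
Constraint 1 (V < W) on D(V)={3,4,5,6} D(W)={2,3,4,6}: V {3,4,5,6}->{3,4,5}; W {2,3,4,6}->{4,6}
Constraint 2 (X != W) on D(X)={2,4,5,6} D(W)={4,6}: no change
Constraint 3 (V + X = W) on D(V)={3,4,5} D(X)={2,4,5,6} D(W)={4,6}: V {3,4,5}->{4}; X {2,4,5,6}->{2}; W {4,6}->{6}
Constraint 4 (X + Y = W) on D(X)={2} D(Y)={2,3,4,5} D(W)={6}: Y {2,3,4,5}->{4}
So after all 4 constraints: D(V) = {4}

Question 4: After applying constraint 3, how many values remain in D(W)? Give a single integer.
Answer: 1

Derivation:
Constraint 1 (V < W) on D(V)={3,4,5,6} D(W)={2,3,4,6}: V {3,4,5,6}->{3,4,5}; W {2,3,4,6}->{4,6}
Constraint 2 (X != W) on D(X)={2,4,5,6} D(W)={4,6}: no change
Constraint 3 (V + X = W) on D(V)={3,4,5} D(X)={2,4,5,6} D(W)={4,6}: V {3,4,5}->{4}; X {2,4,5,6}->{2}; W {4,6}->{6}
So after constraint 3: D(W)={6}, size = 1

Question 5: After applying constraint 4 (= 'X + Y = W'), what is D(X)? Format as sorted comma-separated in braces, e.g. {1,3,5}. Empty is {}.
Constraint 1 (V < W) on D(V)={3,4,5,6} D(W)={2,3,4,6}: V {3,4,5,6}->{3,4,5}; W {2,3,4,6}->{4,6}
Constraint 2 (X != W) on D(X)={2,4,5,6} D(W)={4,6}: no change
Constraint 3 (V + X = W) on D(V)={3,4,5} D(X)={2,4,5,6} D(W)={4,6}: V {3,4,5}->{4}; X {2,4,5,6}->{2}; W {4,6}->{6}
Constraint 4 (X + Y = W) on D(X)={2} D(Y)={2,3,4,5} D(W)={6}: Y {2,3,4,5}->{4}
So after constraint 4: D(X) = {2}

Answer: {2}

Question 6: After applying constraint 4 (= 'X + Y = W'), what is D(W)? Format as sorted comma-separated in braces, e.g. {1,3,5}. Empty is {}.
Answer: {6}

Derivation:
Constraint 1 (V < W) on D(V)={3,4,5,6} D(W)={2,3,4,6}: V {3,4,5,6}->{3,4,5}; W {2,3,4,6}->{4,6}
Constraint 2 (X != W) on D(X)={2,4,5,6} D(W)={4,6}: no change
Constraint 3 (V + X = W) on D(V)={3,4,5} D(X)={2,4,5,6} D(W)={4,6}: V {3,4,5}->{4}; X {2,4,5,6}->{2}; W {4,6}->{6}
Constraint 4 (X + Y = W) on D(X)={2} D(Y)={2,3,4,5} D(W)={6}: Y {2,3,4,5}->{4}
So after constraint 4: D(W) = {6}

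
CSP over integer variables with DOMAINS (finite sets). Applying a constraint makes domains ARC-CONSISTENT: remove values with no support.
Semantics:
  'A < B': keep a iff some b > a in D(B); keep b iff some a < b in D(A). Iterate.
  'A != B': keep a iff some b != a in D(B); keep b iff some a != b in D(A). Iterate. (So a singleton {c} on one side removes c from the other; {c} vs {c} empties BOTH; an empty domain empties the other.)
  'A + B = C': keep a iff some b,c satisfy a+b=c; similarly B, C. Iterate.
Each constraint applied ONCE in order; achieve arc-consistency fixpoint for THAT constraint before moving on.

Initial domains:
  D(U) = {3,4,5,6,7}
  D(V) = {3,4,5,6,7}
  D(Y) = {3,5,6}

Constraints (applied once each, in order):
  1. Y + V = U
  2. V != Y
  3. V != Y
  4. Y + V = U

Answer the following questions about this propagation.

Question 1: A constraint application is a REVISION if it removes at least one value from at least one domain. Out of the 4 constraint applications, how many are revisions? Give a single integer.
Constraint 1 (Y + V = U) on D(Y)={3,5,6} D(V)={3,4,5,6,7} D(U)={3,4,5,6,7}: Y {3,5,6}->{3}; V {3,4,5,6,7}->{3,4}; U {3,4,5,6,7}->{6,7} => REVISION
Constraint 2 (V != Y) on D(V)={3,4} D(Y)={3}: V {3,4}->{4} => REVISION
Constraint 3 (V != Y) on D(V)={4} D(Y)={3}: no change => not a revision
Constraint 4 (Y + V = U) on D(Y)={3} D(V)={4} D(U)={6,7}: U {6,7}->{7} => REVISION
Total revisions = 3

Answer: 3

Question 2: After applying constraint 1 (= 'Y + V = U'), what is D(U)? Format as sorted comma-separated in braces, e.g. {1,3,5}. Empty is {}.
Answer: {6,7}

Derivation:
Constraint 1 (Y + V = U) on D(Y)={3,5,6} D(V)={3,4,5,6,7} D(U)={3,4,5,6,7}: Y {3,5,6}->{3}; V {3,4,5,6,7}->{3,4}; U {3,4,5,6,7}->{6,7}
So after constraint 1: D(U) = {6,7}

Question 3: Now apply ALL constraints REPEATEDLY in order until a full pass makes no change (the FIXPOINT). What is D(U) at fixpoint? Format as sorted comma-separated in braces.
Answer: {7}

Derivation:
pass 0 (initial): D(U)={3,4,5,6,7}
pass 1: U {3,4,5,6,7}->{7}; V {3,4,5,6,7}->{4}; Y {3,5,6}->{3}
pass 2: no change
Fixpoint after 2 passes: D(U) = {7}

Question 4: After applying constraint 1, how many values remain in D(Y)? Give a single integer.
Answer: 1

Derivation:
Constraint 1 (Y + V = U) on D(Y)={3,5,6} D(V)={3,4,5,6,7} D(U)={3,4,5,6,7}: Y {3,5,6}->{3}; V {3,4,5,6,7}->{3,4}; U {3,4,5,6,7}->{6,7}
So after constraint 1: D(Y)={3}, size = 1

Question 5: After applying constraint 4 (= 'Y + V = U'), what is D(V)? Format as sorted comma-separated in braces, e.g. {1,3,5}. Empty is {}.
Answer: {4}

Derivation:
Constraint 1 (Y + V = U) on D(Y)={3,5,6} D(V)={3,4,5,6,7} D(U)={3,4,5,6,7}: Y {3,5,6}->{3}; V {3,4,5,6,7}->{3,4}; U {3,4,5,6,7}->{6,7}
Constraint 2 (V != Y) on D(V)={3,4} D(Y)={3}: V {3,4}->{4}
Constraint 3 (V != Y) on D(V)={4} D(Y)={3}: no change
Constraint 4 (Y + V = U) on D(Y)={3} D(V)={4} D(U)={6,7}: U {6,7}->{7}
So after constraint 4: D(V) = {4}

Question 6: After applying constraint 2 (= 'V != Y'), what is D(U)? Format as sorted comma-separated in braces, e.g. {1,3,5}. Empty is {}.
Answer: {6,7}

Derivation:
Constraint 1 (Y + V = U) on D(Y)={3,5,6} D(V)={3,4,5,6,7} D(U)={3,4,5,6,7}: Y {3,5,6}->{3}; V {3,4,5,6,7}->{3,4}; U {3,4,5,6,7}->{6,7}
Constraint 2 (V != Y) on D(V)={3,4} D(Y)={3}: V {3,4}->{4}
So after constraint 2: D(U) = {6,7}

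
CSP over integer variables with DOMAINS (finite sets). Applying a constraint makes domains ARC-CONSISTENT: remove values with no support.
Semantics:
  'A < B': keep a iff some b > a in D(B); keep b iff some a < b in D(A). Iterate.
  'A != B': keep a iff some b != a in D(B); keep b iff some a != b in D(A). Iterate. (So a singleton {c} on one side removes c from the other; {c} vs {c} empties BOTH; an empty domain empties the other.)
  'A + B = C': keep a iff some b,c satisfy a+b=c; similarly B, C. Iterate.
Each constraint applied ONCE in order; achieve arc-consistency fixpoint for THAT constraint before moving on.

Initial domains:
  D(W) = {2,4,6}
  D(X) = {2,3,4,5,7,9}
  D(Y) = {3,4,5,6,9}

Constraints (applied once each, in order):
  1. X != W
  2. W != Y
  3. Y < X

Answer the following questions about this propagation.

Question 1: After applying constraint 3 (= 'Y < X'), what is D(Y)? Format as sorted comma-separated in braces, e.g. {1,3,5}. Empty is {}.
Constraint 1 (X != W) on D(X)={2,3,4,5,7,9} D(W)={2,4,6}: no change
Constraint 2 (W != Y) on D(W)={2,4,6} D(Y)={3,4,5,6,9}: no change
Constraint 3 (Y < X) on D(Y)={3,4,5,6,9} D(X)={2,3,4,5,7,9}: Y {3,4,5,6,9}->{3,4,5,6}; X {2,3,4,5,7,9}->{4,5,7,9}
So after constraint 3: D(Y) = {3,4,5,6}

Answer: {3,4,5,6}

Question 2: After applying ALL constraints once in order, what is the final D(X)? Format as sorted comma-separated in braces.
Answer: {4,5,7,9}

Derivation:
Constraint 1 (X != W) on D(X)={2,3,4,5,7,9} D(W)={2,4,6}: no change
Constraint 2 (W != Y) on D(W)={2,4,6} D(Y)={3,4,5,6,9}: no change
Constraint 3 (Y < X) on D(Y)={3,4,5,6,9} D(X)={2,3,4,5,7,9}: Y {3,4,5,6,9}->{3,4,5,6}; X {2,3,4,5,7,9}->{4,5,7,9}
So after all 3 constraints: D(X) = {4,5,7,9}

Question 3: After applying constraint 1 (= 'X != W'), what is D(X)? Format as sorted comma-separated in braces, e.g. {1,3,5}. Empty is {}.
Constraint 1 (X != W) on D(X)={2,3,4,5,7,9} D(W)={2,4,6}: no change
So after constraint 1: D(X) = {2,3,4,5,7,9}

Answer: {2,3,4,5,7,9}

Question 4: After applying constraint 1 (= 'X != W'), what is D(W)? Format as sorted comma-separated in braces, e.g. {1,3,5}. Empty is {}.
Answer: {2,4,6}

Derivation:
Constraint 1 (X != W) on D(X)={2,3,4,5,7,9} D(W)={2,4,6}: no change
So after constraint 1: D(W) = {2,4,6}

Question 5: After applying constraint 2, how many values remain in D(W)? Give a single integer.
Constraint 1 (X != W) on D(X)={2,3,4,5,7,9} D(W)={2,4,6}: no change
Constraint 2 (W != Y) on D(W)={2,4,6} D(Y)={3,4,5,6,9}: no change
So after constraint 2: D(W)={2,4,6}, size = 3

Answer: 3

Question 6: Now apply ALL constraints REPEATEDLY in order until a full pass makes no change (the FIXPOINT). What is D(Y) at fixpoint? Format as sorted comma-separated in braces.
pass 0 (initial): D(Y)={3,4,5,6,9}
pass 1: X {2,3,4,5,7,9}->{4,5,7,9}; Y {3,4,5,6,9}->{3,4,5,6}
pass 2: no change
Fixpoint after 2 passes: D(Y) = {3,4,5,6}

Answer: {3,4,5,6}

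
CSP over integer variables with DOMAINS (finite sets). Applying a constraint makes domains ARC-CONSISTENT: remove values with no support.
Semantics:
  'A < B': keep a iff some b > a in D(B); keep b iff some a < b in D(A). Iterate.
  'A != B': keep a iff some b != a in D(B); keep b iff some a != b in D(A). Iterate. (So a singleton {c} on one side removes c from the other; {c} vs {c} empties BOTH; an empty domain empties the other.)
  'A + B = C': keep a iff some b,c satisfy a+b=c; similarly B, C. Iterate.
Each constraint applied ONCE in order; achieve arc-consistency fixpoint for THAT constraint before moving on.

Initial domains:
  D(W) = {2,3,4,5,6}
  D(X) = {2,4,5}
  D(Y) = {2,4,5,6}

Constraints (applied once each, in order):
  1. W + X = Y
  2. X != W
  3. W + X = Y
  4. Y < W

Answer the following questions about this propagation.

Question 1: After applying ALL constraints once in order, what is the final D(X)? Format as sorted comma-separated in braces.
Constraint 1 (W + X = Y) on D(W)={2,3,4,5,6} D(X)={2,4,5} D(Y)={2,4,5,6}: W {2,3,4,5,6}->{2,3,4}; X {2,4,5}->{2,4}; Y {2,4,5,6}->{4,5,6}
Constraint 2 (X != W) on D(X)={2,4} D(W)={2,3,4}: no change
Constraint 3 (W + X = Y) on D(W)={2,3,4} D(X)={2,4} D(Y)={4,5,6}: no change
Constraint 4 (Y < W) on D(Y)={4,5,6} D(W)={2,3,4}: Y {4,5,6}->{}; W {2,3,4}->{}
So after all 4 constraints: D(X) = {2,4}

Answer: {2,4}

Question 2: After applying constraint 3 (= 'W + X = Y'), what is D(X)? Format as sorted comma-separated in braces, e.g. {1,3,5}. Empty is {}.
Answer: {2,4}

Derivation:
Constraint 1 (W + X = Y) on D(W)={2,3,4,5,6} D(X)={2,4,5} D(Y)={2,4,5,6}: W {2,3,4,5,6}->{2,3,4}; X {2,4,5}->{2,4}; Y {2,4,5,6}->{4,5,6}
Constraint 2 (X != W) on D(X)={2,4} D(W)={2,3,4}: no change
Constraint 3 (W + X = Y) on D(W)={2,3,4} D(X)={2,4} D(Y)={4,5,6}: no change
So after constraint 3: D(X) = {2,4}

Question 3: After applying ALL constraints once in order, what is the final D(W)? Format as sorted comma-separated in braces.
Constraint 1 (W + X = Y) on D(W)={2,3,4,5,6} D(X)={2,4,5} D(Y)={2,4,5,6}: W {2,3,4,5,6}->{2,3,4}; X {2,4,5}->{2,4}; Y {2,4,5,6}->{4,5,6}
Constraint 2 (X != W) on D(X)={2,4} D(W)={2,3,4}: no change
Constraint 3 (W + X = Y) on D(W)={2,3,4} D(X)={2,4} D(Y)={4,5,6}: no change
Constraint 4 (Y < W) on D(Y)={4,5,6} D(W)={2,3,4}: Y {4,5,6}->{}; W {2,3,4}->{}
So after all 4 constraints: D(W) = {}

Answer: {}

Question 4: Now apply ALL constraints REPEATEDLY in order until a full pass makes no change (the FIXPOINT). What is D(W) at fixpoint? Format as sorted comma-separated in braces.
Answer: {}

Derivation:
pass 0 (initial): D(W)={2,3,4,5,6}
pass 1: W {2,3,4,5,6}->{}; X {2,4,5}->{2,4}; Y {2,4,5,6}->{}
pass 2: X {2,4}->{}
pass 3: no change
Fixpoint after 3 passes: D(W) = {}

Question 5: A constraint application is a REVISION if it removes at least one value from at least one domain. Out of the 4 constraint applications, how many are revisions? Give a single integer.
Answer: 2

Derivation:
Constraint 1 (W + X = Y) on D(W)={2,3,4,5,6} D(X)={2,4,5} D(Y)={2,4,5,6}: W {2,3,4,5,6}->{2,3,4}; X {2,4,5}->{2,4}; Y {2,4,5,6}->{4,5,6} => REVISION
Constraint 2 (X != W) on D(X)={2,4} D(W)={2,3,4}: no change => not a revision
Constraint 3 (W + X = Y) on D(W)={2,3,4} D(X)={2,4} D(Y)={4,5,6}: no change => not a revision
Constraint 4 (Y < W) on D(Y)={4,5,6} D(W)={2,3,4}: Y {4,5,6}->{}; W {2,3,4}->{} => REVISION
Total revisions = 2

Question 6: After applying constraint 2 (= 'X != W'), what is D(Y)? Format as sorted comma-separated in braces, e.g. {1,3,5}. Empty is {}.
Constraint 1 (W + X = Y) on D(W)={2,3,4,5,6} D(X)={2,4,5} D(Y)={2,4,5,6}: W {2,3,4,5,6}->{2,3,4}; X {2,4,5}->{2,4}; Y {2,4,5,6}->{4,5,6}
Constraint 2 (X != W) on D(X)={2,4} D(W)={2,3,4}: no change
So after constraint 2: D(Y) = {4,5,6}

Answer: {4,5,6}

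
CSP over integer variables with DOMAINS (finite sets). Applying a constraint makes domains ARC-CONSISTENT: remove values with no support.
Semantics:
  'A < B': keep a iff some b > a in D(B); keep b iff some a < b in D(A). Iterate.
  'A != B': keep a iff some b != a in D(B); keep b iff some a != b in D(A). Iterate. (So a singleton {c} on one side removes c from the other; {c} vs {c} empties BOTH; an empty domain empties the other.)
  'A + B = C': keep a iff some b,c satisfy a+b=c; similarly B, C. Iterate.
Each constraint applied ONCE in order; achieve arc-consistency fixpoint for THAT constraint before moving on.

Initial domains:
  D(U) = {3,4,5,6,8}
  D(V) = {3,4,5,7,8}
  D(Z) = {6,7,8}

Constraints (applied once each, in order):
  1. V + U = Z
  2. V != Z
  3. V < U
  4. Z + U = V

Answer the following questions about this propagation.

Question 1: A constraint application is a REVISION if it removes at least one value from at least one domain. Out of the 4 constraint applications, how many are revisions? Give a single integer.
Answer: 3

Derivation:
Constraint 1 (V + U = Z) on D(V)={3,4,5,7,8} D(U)={3,4,5,6,8} D(Z)={6,7,8}: V {3,4,5,7,8}->{3,4,5}; U {3,4,5,6,8}->{3,4,5} => REVISION
Constraint 2 (V != Z) on D(V)={3,4,5} D(Z)={6,7,8}: no change => not a revision
Constraint 3 (V < U) on D(V)={3,4,5} D(U)={3,4,5}: V {3,4,5}->{3,4}; U {3,4,5}->{4,5} => REVISION
Constraint 4 (Z + U = V) on D(Z)={6,7,8} D(U)={4,5} D(V)={3,4}: Z {6,7,8}->{}; U {4,5}->{}; V {3,4}->{} => REVISION
Total revisions = 3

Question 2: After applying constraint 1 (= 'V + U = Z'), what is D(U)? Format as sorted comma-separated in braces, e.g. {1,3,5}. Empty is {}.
Answer: {3,4,5}

Derivation:
Constraint 1 (V + U = Z) on D(V)={3,4,5,7,8} D(U)={3,4,5,6,8} D(Z)={6,7,8}: V {3,4,5,7,8}->{3,4,5}; U {3,4,5,6,8}->{3,4,5}
So after constraint 1: D(U) = {3,4,5}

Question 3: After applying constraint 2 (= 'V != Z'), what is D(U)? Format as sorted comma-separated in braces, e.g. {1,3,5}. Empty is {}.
Constraint 1 (V + U = Z) on D(V)={3,4,5,7,8} D(U)={3,4,5,6,8} D(Z)={6,7,8}: V {3,4,5,7,8}->{3,4,5}; U {3,4,5,6,8}->{3,4,5}
Constraint 2 (V != Z) on D(V)={3,4,5} D(Z)={6,7,8}: no change
So after constraint 2: D(U) = {3,4,5}

Answer: {3,4,5}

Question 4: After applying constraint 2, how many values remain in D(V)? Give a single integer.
Answer: 3

Derivation:
Constraint 1 (V + U = Z) on D(V)={3,4,5,7,8} D(U)={3,4,5,6,8} D(Z)={6,7,8}: V {3,4,5,7,8}->{3,4,5}; U {3,4,5,6,8}->{3,4,5}
Constraint 2 (V != Z) on D(V)={3,4,5} D(Z)={6,7,8}: no change
So after constraint 2: D(V)={3,4,5}, size = 3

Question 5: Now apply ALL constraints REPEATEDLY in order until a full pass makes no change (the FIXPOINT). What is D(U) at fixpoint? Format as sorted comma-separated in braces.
pass 0 (initial): D(U)={3,4,5,6,8}
pass 1: U {3,4,5,6,8}->{}; V {3,4,5,7,8}->{}; Z {6,7,8}->{}
pass 2: no change
Fixpoint after 2 passes: D(U) = {}

Answer: {}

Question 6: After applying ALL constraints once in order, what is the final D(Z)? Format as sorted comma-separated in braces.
Constraint 1 (V + U = Z) on D(V)={3,4,5,7,8} D(U)={3,4,5,6,8} D(Z)={6,7,8}: V {3,4,5,7,8}->{3,4,5}; U {3,4,5,6,8}->{3,4,5}
Constraint 2 (V != Z) on D(V)={3,4,5} D(Z)={6,7,8}: no change
Constraint 3 (V < U) on D(V)={3,4,5} D(U)={3,4,5}: V {3,4,5}->{3,4}; U {3,4,5}->{4,5}
Constraint 4 (Z + U = V) on D(Z)={6,7,8} D(U)={4,5} D(V)={3,4}: Z {6,7,8}->{}; U {4,5}->{}; V {3,4}->{}
So after all 4 constraints: D(Z) = {}

Answer: {}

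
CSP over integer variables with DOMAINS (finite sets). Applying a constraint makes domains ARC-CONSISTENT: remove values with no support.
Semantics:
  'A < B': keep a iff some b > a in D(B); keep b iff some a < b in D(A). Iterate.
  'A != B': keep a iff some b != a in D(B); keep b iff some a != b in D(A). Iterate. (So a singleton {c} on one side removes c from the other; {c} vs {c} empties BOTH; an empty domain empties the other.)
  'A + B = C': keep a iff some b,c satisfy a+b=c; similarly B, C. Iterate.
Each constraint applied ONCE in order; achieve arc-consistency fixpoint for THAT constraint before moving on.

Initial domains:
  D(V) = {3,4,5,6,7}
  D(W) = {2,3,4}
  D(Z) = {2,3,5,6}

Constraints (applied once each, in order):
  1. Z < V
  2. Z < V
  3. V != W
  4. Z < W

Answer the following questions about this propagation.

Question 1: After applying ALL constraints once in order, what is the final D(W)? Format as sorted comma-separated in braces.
Constraint 1 (Z < V) on D(Z)={2,3,5,6} D(V)={3,4,5,6,7}: no change
Constraint 2 (Z < V) on D(Z)={2,3,5,6} D(V)={3,4,5,6,7}: no change
Constraint 3 (V != W) on D(V)={3,4,5,6,7} D(W)={2,3,4}: no change
Constraint 4 (Z < W) on D(Z)={2,3,5,6} D(W)={2,3,4}: Z {2,3,5,6}->{2,3}; W {2,3,4}->{3,4}
So after all 4 constraints: D(W) = {3,4}

Answer: {3,4}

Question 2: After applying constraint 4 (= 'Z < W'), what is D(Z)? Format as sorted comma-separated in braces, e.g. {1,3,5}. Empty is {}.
Constraint 1 (Z < V) on D(Z)={2,3,5,6} D(V)={3,4,5,6,7}: no change
Constraint 2 (Z < V) on D(Z)={2,3,5,6} D(V)={3,4,5,6,7}: no change
Constraint 3 (V != W) on D(V)={3,4,5,6,7} D(W)={2,3,4}: no change
Constraint 4 (Z < W) on D(Z)={2,3,5,6} D(W)={2,3,4}: Z {2,3,5,6}->{2,3}; W {2,3,4}->{3,4}
So after constraint 4: D(Z) = {2,3}

Answer: {2,3}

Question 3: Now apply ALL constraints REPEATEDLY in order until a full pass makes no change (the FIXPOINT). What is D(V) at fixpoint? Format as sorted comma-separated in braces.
Answer: {3,4,5,6,7}

Derivation:
pass 0 (initial): D(V)={3,4,5,6,7}
pass 1: W {2,3,4}->{3,4}; Z {2,3,5,6}->{2,3}
pass 2: no change
Fixpoint after 2 passes: D(V) = {3,4,5,6,7}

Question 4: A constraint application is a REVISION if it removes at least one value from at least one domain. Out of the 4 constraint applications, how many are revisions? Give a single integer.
Answer: 1

Derivation:
Constraint 1 (Z < V) on D(Z)={2,3,5,6} D(V)={3,4,5,6,7}: no change => not a revision
Constraint 2 (Z < V) on D(Z)={2,3,5,6} D(V)={3,4,5,6,7}: no change => not a revision
Constraint 3 (V != W) on D(V)={3,4,5,6,7} D(W)={2,3,4}: no change => not a revision
Constraint 4 (Z < W) on D(Z)={2,3,5,6} D(W)={2,3,4}: Z {2,3,5,6}->{2,3}; W {2,3,4}->{3,4} => REVISION
Total revisions = 1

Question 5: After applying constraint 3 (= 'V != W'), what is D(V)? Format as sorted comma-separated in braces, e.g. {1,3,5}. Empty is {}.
Answer: {3,4,5,6,7}

Derivation:
Constraint 1 (Z < V) on D(Z)={2,3,5,6} D(V)={3,4,5,6,7}: no change
Constraint 2 (Z < V) on D(Z)={2,3,5,6} D(V)={3,4,5,6,7}: no change
Constraint 3 (V != W) on D(V)={3,4,5,6,7} D(W)={2,3,4}: no change
So after constraint 3: D(V) = {3,4,5,6,7}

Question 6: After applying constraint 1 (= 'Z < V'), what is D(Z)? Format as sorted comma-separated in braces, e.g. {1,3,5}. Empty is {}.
Answer: {2,3,5,6}

Derivation:
Constraint 1 (Z < V) on D(Z)={2,3,5,6} D(V)={3,4,5,6,7}: no change
So after constraint 1: D(Z) = {2,3,5,6}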